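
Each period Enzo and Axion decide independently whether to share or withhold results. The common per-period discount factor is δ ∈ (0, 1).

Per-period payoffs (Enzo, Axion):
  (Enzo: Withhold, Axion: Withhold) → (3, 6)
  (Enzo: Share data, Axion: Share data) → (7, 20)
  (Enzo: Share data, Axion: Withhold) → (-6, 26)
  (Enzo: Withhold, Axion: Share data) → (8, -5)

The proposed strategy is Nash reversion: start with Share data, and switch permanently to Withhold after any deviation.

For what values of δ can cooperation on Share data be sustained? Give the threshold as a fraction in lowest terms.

Enzo: cooperation gives 7 each period; deviation gives 8 once then 3 forever.
  7/(1−δ) ≥ 8 + 3δ/(1−δ) ⇒ δ ≥ 1/5.
Axion: cooperation gives 20 each period; deviation gives 26 once then 6 forever.
  δ ≥ 6/20 = 3/10.
Both must hold, so the binding constraint is Axion's: δ ≥ 3/10.

3/10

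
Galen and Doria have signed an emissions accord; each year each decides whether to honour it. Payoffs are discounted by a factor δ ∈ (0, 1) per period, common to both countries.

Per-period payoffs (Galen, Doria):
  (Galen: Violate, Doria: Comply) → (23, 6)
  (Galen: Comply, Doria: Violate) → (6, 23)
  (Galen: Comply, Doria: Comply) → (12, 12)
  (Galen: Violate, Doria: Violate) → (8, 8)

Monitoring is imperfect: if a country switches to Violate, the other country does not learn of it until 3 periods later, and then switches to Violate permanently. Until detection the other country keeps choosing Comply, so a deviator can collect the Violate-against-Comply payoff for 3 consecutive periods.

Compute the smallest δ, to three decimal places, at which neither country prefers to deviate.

0.902

The best deviation is to choose Violate for all 3 undetected periods, earning 23 each, then 8 forever once detected.
Deviation value: 23(1−δ^3)/(1−δ) + 8δ^3/(1−δ); cooperation value: 12/(1−δ).
IC: 12 ≥ 23(1−δ^3) + 8δ^3 = 23 − 15δ^3.
So δ^3 ≥ 11/15, giving δ ≥ (11/15)^(1/3) ≈ 0.902.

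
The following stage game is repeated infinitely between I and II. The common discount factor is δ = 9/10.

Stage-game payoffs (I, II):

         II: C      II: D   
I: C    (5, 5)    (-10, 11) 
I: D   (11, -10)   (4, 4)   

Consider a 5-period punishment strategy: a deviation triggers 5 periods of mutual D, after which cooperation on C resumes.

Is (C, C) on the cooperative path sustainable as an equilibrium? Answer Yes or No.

No

Comparing payoff streams over the 6 periods until play realigns: cooperate → 5(1+δ+…+δ^5); deviate → 11 + 4(δ+…+δ^5).
Cooperation is sustained iff (5−4)(δ+…+δ^5) ≥ 11−5.
δ+…+δ^5 = 9/10·(1−(9/10)^5)/(1−9/10) = 3.6856, and (11−5)/(5−4) = 6.0000.
3.6856 < 6.0000, so cooperation is not sustainable.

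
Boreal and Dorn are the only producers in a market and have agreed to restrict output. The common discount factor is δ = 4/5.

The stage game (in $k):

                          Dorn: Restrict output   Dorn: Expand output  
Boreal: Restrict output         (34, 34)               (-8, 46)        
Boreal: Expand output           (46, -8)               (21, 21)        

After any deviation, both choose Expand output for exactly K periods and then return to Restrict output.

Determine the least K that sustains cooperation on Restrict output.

No profitable deviation requires (34−21)(δ+…+δ^K) ≥ 46−34, i.e. δ+…+δ^K ≥ 12/13 ≈ 0.9231.
With δ = 4/5, the partial sums are K=1: 0.8000, K=2: 1.4400.
K = 2 is the first length at which the sum reaches 0.9231.

2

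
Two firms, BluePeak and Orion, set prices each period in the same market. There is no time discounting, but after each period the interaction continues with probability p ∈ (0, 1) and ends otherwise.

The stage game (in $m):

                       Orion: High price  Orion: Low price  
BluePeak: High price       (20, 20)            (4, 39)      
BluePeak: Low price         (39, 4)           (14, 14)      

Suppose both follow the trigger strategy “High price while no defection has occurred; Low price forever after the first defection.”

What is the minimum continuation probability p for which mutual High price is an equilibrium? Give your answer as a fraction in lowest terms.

19/25

Expected cooperation value is 20 + p·20 + p²·20 + … = 20/(1−p); deviation gives 39 + p·14/(1−p).
20 ≥ 39(1−p) + 14p ⇒ 25p ≥ 19 ⇒ p ≥ 19/25.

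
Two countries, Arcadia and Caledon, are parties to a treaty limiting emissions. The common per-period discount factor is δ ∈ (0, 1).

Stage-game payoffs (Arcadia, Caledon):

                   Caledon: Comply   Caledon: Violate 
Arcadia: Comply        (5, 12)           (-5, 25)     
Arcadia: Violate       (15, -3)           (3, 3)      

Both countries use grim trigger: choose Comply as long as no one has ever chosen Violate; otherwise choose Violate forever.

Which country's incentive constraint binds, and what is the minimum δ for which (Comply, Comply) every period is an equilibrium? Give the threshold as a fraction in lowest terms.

For Arcadia: deviation gain 15−5 = 10, per-period punishment loss 5−3 = 2. IC gives δ ≥ 10/12 = 5/6.
For Caledon: gain 13, loss 9 per period, so δ ≥ 13/22.
The tighter constraint is Arcadia's, so cooperation needs δ ≥ 5/6.

Arcadia; δ ≥ 5/6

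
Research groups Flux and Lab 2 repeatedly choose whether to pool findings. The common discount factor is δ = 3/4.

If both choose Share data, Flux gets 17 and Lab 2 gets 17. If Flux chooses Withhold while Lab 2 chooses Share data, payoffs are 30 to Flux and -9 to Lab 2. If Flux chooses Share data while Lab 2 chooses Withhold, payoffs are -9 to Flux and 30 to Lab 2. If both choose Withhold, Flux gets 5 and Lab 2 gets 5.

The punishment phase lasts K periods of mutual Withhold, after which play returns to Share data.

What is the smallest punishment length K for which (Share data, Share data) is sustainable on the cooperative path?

No profitable deviation requires (17−5)(δ+…+δ^K) ≥ 30−17, i.e. δ+…+δ^K ≥ 13/12 ≈ 1.0833.
With δ = 3/4, the partial sums are K=1: 0.7500, K=2: 1.3125.
K = 2 is the first length at which the sum reaches 1.0833.

2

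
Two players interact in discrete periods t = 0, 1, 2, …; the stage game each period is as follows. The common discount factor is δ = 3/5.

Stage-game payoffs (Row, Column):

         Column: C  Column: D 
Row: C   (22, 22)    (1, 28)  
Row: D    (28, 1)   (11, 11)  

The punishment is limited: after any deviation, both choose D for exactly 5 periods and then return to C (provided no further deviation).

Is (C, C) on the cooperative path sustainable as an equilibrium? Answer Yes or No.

A one-shot deviation gives 28 now, then 11 for 5 periods, then back to 22.
Gain from deviating: (28−22) today; loss: (22−11) in each of the next 5 periods.
No-deviation condition: (22−11)(δ+…+δ^5) ≥ 28−22, i.e. δ+…+δ^5 ≥ 6/11.
At δ = 3/5: δ+…+δ^5 = 1.3834 ≥ 0.5455.
So cooperation is sustainable.

Yes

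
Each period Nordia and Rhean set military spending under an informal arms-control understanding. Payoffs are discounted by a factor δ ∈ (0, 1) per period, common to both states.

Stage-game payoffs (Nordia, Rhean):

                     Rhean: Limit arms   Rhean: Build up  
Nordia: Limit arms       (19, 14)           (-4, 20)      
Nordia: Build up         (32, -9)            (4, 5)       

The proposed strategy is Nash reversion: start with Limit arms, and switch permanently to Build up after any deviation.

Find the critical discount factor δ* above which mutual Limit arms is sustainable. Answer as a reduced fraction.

13/28

Nordia: cooperation gives 19 each period; deviation gives 32 once then 4 forever.
  19/(1−δ) ≥ 32 + 4δ/(1−δ) ⇒ δ ≥ 13/28.
Rhean: cooperation gives 14 each period; deviation gives 20 once then 5 forever.
  δ ≥ 6/15 = 2/5.
Both must hold, so the binding constraint is Nordia's: δ ≥ 13/28.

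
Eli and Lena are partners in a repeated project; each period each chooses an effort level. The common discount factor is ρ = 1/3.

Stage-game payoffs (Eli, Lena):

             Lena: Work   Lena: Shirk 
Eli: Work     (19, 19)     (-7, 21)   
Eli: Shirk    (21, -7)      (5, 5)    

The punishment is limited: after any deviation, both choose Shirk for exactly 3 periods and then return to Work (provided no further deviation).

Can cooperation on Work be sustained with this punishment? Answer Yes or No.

Yes

Comparing payoff streams over the 4 periods until play realigns: cooperate → 19(1+ρ+…+ρ^3); deviate → 21 + 5(ρ+…+ρ^3).
Cooperation is sustained iff (19−5)(ρ+…+ρ^3) ≥ 21−19.
ρ+…+ρ^3 = 1/3·(1−(1/3)^3)/(1−1/3) = 0.4815, and (21−19)/(19−5) = 0.1429.
0.4815 ≥ 0.1429, so cooperation is sustainable.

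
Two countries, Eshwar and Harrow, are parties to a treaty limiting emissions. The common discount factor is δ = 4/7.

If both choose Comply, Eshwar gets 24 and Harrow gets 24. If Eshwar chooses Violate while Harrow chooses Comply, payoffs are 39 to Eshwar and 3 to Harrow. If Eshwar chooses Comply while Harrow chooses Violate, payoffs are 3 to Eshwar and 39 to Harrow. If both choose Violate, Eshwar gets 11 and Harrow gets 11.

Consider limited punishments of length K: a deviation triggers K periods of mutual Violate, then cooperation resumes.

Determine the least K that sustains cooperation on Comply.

4

No profitable deviation requires (24−11)(δ+…+δ^K) ≥ 39−24, i.e. δ+…+δ^K ≥ 15/13 ≈ 1.1538.
With δ = 4/7, the partial sums are K=1: 0.5714, K=2: 0.8980, K=3: 1.0845, K=4: 1.1912.
K = 4 is the first length at which the sum reaches 1.1538.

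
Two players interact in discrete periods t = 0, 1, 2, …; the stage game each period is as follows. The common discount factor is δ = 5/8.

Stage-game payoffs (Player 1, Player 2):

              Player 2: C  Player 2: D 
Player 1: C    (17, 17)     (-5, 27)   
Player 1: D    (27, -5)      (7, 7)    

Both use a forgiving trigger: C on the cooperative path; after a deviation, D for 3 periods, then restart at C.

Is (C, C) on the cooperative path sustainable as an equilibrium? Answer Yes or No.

A one-shot deviation gives 27 now, then 7 for 3 periods, then back to 17.
Gain from deviating: (27−17) today; loss: (17−7) in each of the next 3 periods.
No-deviation condition: (17−7)(δ+…+δ^3) ≥ 27−17, i.e. δ+…+δ^3 ≥ 1.
At δ = 5/8: δ+…+δ^3 = 1.2598 ≥ 1.0000.
So cooperation is sustainable.

Yes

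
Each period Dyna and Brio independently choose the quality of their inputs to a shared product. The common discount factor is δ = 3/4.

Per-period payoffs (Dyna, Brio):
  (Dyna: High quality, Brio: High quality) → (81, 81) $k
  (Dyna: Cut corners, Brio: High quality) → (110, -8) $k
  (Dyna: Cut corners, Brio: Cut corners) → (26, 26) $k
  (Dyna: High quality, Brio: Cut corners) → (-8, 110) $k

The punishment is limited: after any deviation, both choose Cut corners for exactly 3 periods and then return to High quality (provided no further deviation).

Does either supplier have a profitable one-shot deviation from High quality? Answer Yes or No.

Comparing payoff streams over the 4 periods until play realigns: cooperate → 81(1+δ+…+δ^3); deviate → 110 + 26(δ+…+δ^3).
Cooperation is sustained iff (81−26)(δ+…+δ^3) ≥ 110−81.
δ+…+δ^3 = 3/4·(1−(3/4)^3)/(1−3/4) = 1.7344, and (110−81)/(81−26) = 0.5273.
1.7344 ≥ 0.5273, so cooperation is sustainable.

No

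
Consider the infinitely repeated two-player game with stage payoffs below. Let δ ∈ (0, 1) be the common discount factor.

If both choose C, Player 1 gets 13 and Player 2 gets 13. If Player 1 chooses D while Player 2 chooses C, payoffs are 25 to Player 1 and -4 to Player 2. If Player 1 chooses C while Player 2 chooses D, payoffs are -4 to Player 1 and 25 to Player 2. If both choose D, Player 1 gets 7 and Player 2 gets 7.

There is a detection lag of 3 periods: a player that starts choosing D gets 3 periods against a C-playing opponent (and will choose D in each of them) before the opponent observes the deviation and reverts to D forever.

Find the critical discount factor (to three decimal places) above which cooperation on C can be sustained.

Deviating for the 3 undetected periods gains 25−13 = 12 per period over cooperation, then loses 13−7 = 6 per period forever once punishment starts.
Gain: 12(1 + δ + … + δ^2); loss: 6·δ^3/(1−δ).
No profitable deviation ⇔ 12(1−δ^3) ≤ 6·δ^3, i.e. δ^3 ≥ 12/(12+6) = 2/3.
Hence δ ≥ (2/3)^(1/3) ≈ 0.874.

0.874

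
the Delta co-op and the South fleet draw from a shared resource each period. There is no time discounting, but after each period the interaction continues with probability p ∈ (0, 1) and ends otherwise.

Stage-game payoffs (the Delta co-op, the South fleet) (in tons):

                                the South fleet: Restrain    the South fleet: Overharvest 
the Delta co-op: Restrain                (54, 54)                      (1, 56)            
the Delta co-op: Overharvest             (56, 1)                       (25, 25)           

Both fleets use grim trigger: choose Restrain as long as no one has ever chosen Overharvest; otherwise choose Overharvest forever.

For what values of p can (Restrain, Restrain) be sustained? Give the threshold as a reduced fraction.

With no time discounting, the continuation probability p plays the role of the discount factor.
Grim-trigger IC: 54/(1−p) ≥ 56 + 25p/(1−p) ⇒ p ≥ (56−54)/(56−25) = 2/31.

2/31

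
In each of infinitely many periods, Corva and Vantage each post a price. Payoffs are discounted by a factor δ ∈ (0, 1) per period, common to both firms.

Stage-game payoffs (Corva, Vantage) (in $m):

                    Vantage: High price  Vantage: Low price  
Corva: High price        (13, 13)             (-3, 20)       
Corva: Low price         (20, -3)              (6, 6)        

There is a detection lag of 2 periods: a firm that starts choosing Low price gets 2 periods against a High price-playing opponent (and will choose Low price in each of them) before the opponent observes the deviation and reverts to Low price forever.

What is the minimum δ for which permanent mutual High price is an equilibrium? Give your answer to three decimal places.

0.707

Deviating for the 2 undetected periods gains 20−13 = 7 per period over cooperation, then loses 13−6 = 7 per period forever once punishment starts.
Gain: 7(1 + δ + … + δ^1); loss: 7·δ^2/(1−δ).
No profitable deviation ⇔ 7(1−δ^2) ≤ 7·δ^2, i.e. δ^2 ≥ 7/(7+7) = 1/2.
Hence δ ≥ (1/2)^(1/2) ≈ 0.707.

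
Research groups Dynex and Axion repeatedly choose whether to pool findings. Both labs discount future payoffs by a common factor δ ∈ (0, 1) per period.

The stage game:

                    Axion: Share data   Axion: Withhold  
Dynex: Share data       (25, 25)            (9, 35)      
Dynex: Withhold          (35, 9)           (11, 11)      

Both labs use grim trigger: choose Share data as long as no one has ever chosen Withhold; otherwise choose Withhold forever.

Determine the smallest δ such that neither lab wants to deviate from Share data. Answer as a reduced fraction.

25/(1−δ) ≥ 35 + 11δ/(1−δ)
25 ≥ 35 − 24δ
δ ≥ 10/24 = 5/12.

5/12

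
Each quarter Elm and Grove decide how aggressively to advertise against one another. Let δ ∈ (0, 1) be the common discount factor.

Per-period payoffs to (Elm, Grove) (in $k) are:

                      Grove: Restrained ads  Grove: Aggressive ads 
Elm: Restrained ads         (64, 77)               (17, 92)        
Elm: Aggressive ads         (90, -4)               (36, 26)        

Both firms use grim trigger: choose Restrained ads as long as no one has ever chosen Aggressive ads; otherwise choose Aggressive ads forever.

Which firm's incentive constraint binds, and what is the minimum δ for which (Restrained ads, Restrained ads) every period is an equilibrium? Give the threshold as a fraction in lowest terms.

For Elm: deviation gain 90−64 = 26, per-period punishment loss 64−36 = 28. IC gives δ ≥ 26/54 = 13/27.
For Grove: gain 15, loss 51 per period, so δ ≥ 15/66 = 5/22.
The tighter constraint is Elm's, so cooperation needs δ ≥ 13/27.

Elm; δ ≥ 13/27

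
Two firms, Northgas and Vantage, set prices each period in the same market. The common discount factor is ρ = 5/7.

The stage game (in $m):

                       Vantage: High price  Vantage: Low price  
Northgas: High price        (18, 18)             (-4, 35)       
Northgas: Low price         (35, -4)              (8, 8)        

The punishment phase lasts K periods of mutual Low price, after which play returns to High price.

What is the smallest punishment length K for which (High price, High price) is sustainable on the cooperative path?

4

Need Σ_{k=1}^{K} ρ^k ≥ (35−18)/(18−8) = 1.7000 at ρ = 5/7.
At K = 3 the sum is 1.5889 < 1.7000; at K = 4 it is 1.8492 ≥ 1.7000.
So the minimum punishment length is K = 4.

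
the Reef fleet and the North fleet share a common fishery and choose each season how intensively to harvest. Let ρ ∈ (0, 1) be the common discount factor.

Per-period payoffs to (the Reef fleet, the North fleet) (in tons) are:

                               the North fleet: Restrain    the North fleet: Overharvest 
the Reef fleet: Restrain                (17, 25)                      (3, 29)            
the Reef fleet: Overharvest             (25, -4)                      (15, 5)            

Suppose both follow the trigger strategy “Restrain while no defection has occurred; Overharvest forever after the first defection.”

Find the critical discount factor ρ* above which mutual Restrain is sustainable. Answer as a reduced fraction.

4/5

For the Reef fleet: deviation gain 25−17 = 8, per-period punishment loss 17−15 = 2. IC gives ρ ≥ 8/10 = 4/5.
For the North fleet: gain 4, loss 20 per period, so ρ ≥ 4/24 = 1/6.
The tighter constraint is the Reef fleet's, so cooperation needs ρ ≥ 4/5.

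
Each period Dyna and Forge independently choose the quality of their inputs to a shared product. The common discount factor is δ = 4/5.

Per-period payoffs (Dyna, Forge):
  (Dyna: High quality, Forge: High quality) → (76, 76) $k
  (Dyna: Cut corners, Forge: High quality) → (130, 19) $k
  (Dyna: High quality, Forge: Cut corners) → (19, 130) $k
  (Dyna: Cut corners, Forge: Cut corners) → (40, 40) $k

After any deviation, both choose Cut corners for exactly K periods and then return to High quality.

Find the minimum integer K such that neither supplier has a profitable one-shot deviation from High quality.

3

No profitable deviation requires (76−40)(δ+…+δ^K) ≥ 130−76, i.e. δ+…+δ^K ≥ 3/2 ≈ 1.5000.
With δ = 4/5, the partial sums are K=1: 0.8000, K=2: 1.4400, K=3: 1.9520.
K = 3 is the first length at which the sum reaches 1.5000.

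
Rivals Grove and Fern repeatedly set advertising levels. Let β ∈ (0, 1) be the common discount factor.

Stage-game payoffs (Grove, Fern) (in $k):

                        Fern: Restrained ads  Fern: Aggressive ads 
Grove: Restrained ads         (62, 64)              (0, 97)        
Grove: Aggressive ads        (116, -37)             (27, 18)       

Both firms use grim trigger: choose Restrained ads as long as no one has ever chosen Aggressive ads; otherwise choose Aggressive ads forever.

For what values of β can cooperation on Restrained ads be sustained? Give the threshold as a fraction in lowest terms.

Grove's threshold: (116−62)/(116−27) = 54/89.
Fern's threshold: (97−64)/(97−18) = 33/79.
54/89 > 33/79, so Grove binds and β* = 54/89.

54/89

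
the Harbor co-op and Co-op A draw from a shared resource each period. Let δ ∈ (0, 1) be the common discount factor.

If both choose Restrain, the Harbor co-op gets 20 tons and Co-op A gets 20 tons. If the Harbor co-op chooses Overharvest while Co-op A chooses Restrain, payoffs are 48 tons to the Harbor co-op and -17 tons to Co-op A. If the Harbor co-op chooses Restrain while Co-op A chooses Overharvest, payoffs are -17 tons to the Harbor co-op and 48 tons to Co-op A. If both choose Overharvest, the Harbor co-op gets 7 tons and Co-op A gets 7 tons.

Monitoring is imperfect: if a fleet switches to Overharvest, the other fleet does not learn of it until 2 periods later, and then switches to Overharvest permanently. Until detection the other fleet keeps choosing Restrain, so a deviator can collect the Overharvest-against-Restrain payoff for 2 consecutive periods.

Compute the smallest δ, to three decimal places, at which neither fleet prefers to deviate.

The best deviation is to choose Overharvest for all 2 undetected periods, earning 48 each, then 7 forever once detected.
Deviation value: 48(1−δ^2)/(1−δ) + 7δ^2/(1−δ); cooperation value: 20/(1−δ).
IC: 20 ≥ 48(1−δ^2) + 7δ^2 = 48 − 41δ^2.
So δ^2 ≥ 28/41, giving δ ≥ (28/41)^(1/2) ≈ 0.826.

0.826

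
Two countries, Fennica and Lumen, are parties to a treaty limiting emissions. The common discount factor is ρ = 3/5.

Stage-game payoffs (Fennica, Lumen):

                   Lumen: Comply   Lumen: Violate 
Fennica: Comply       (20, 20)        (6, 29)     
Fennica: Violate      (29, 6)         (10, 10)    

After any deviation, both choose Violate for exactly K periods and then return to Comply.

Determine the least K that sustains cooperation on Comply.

IC: ρ(1−ρ^K)/(1−ρ) ≥ (29−20)/(20−10) = 9/10.
With ρ = 3/5: need 1 − ρ^K ≥ 9/10·(1−3/5)/(3/5), i.e. ρ^K ≤ 0.4000.
Since (3/5)^1 = 0.6000 and (3/5)^2 = 0.3600, the smallest such K is 2.

2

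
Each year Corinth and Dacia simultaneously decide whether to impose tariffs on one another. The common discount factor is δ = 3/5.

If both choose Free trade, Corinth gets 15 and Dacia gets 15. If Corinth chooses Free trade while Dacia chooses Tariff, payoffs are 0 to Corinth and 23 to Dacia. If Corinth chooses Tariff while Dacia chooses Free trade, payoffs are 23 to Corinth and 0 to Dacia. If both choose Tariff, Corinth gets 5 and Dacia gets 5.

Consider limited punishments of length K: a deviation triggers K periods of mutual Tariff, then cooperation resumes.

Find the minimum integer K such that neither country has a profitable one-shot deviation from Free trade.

2

Need Σ_{k=1}^{K} δ^k ≥ (23−15)/(15−5) = 0.8000 at δ = 3/5.
At K = 1 the sum is 0.6000 < 0.8000; at K = 2 it is 0.9600 ≥ 0.8000.
So the minimum punishment length is K = 2.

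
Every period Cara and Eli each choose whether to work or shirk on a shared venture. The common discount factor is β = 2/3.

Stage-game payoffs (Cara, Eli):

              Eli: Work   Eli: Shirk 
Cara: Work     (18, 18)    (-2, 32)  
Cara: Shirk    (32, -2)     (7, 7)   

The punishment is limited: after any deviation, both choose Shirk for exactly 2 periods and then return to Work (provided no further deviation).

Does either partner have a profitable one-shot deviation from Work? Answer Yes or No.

Yes

IC: β+…+β^2 ≥ (32−18)/(18−7) = 14/11.
At β = 2/3: partial sum = 1.1111 < 1.2727. Cooperation not sustainable.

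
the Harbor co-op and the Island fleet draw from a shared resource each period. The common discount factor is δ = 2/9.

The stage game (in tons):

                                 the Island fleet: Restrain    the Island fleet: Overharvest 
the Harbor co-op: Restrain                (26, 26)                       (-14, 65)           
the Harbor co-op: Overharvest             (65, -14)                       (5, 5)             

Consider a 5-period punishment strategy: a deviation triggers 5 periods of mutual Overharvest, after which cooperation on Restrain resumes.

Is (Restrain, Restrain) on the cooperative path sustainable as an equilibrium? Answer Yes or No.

No

Comparing payoff streams over the 6 periods until play realigns: cooperate → 26(1+δ+…+δ^5); deviate → 65 + 5(δ+…+δ^5).
Cooperation is sustained iff (26−5)(δ+…+δ^5) ≥ 65−26.
δ+…+δ^5 = 2/9·(1−(2/9)^5)/(1−2/9) = 0.2856, and (65−26)/(26−5) = 1.8571.
0.2856 < 1.8571, so cooperation is not sustainable.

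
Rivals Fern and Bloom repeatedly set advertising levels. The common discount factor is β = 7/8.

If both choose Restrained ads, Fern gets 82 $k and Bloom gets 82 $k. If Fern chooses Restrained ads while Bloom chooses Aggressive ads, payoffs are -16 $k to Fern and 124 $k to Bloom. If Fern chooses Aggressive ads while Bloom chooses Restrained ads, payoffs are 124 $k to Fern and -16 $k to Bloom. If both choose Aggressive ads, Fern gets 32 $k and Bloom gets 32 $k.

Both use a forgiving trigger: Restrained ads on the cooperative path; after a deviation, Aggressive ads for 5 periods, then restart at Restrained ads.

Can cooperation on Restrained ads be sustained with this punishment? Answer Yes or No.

IC: β+…+β^5 ≥ (124−82)/(82−32) = 21/25.
At β = 7/8: partial sum = 3.4096 ≥ 0.8400. Cooperation sustainable.

Yes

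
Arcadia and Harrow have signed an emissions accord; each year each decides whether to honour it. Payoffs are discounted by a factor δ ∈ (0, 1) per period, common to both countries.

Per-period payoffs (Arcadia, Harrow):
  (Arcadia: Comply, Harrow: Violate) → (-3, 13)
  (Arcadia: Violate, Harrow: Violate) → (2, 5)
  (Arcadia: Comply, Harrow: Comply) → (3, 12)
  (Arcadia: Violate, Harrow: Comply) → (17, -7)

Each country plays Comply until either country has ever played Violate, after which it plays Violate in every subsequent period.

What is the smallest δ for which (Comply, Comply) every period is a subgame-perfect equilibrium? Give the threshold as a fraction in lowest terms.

14/15

For Arcadia: deviation gain 17−3 = 14, per-period punishment loss 3−2 = 1. IC gives δ ≥ 14/15.
For Harrow: gain 1, loss 7 per period, so δ ≥ 1/8.
The tighter constraint is Arcadia's, so cooperation needs δ ≥ 14/15.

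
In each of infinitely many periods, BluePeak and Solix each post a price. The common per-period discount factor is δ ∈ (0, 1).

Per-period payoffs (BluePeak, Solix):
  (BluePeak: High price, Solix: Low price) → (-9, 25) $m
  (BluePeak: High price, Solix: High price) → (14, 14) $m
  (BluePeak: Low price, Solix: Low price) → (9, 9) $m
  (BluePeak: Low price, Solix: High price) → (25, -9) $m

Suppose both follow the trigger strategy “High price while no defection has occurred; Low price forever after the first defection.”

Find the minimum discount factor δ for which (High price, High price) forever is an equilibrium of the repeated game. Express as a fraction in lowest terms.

11/16

Cooperation forever yields 14 each period: 14/(1−δ).
Deviating yields 25 once, then 9 forever: 25 + 9δ/(1−δ).
No profitable deviation requires 14/(1−δ) ≥ 25 + 9δ/(1−δ).
Multiplying by (1−δ): 14 ≥ 25(1−δ) + 9δ = 25 − 16δ.
So 16δ ≥ 11, i.e. δ ≥ 11/16.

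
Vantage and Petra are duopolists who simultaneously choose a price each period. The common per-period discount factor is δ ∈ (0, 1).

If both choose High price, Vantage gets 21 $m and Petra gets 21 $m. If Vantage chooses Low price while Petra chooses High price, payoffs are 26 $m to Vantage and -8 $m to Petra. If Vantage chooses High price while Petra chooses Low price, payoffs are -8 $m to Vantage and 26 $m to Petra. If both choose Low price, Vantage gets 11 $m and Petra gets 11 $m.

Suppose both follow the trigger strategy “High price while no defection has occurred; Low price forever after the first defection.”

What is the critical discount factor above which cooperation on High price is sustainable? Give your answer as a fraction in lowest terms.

21/(1−δ) ≥ 26 + 11δ/(1−δ)
21 ≥ 26 − 15δ
δ ≥ 5/15 = 1/3.

1/3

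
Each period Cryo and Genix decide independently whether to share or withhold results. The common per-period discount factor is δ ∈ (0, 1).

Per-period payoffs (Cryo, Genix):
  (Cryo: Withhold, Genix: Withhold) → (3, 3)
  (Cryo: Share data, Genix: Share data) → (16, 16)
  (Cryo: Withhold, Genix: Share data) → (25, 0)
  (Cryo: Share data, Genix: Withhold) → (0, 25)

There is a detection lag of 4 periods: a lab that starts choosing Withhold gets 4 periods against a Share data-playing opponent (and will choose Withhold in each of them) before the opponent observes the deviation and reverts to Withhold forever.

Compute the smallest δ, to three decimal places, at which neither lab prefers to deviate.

0.800

Deviating for the 4 undetected periods gains 25−16 = 9 per period over cooperation, then loses 16−3 = 13 per period forever once punishment starts.
Gain: 9(1 + δ + … + δ^3); loss: 13·δ^4/(1−δ).
No profitable deviation ⇔ 9(1−δ^4) ≤ 13·δ^4, i.e. δ^4 ≥ 9/(9+13) = 9/22.
Hence δ ≥ (9/22)^(1/4) ≈ 0.800.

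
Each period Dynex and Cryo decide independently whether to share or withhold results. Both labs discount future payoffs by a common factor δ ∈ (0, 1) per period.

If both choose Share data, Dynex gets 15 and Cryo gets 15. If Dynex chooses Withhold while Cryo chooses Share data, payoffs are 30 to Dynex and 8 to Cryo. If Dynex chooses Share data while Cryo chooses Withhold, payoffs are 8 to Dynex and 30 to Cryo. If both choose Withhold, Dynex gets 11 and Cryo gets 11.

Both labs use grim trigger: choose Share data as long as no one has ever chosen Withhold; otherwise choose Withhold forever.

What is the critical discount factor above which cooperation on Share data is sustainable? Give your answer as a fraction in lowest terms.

15/19

One-period gain from deviating is 30 − 15 = 15. The loss is 15 − 11 = 4 in every subsequent period, with present value 4·δ/(1−δ).
Deviation is unprofitable when 4·δ/(1−δ) ≥ 15, i.e. δ/(1−δ) ≥ 15/4.
Equivalently δ ≥ 15/(15+4) = 15/19.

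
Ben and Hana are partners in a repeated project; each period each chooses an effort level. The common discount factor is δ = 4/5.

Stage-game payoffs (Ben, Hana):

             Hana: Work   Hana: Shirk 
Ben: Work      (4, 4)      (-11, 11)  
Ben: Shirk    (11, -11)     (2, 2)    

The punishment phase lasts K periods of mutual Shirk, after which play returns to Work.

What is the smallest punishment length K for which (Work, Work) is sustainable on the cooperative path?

10

Need Σ_{k=1}^{K} δ^k ≥ (11−4)/(4−2) = 3.5000 at δ = 4/5.
At K = 9 the sum is 3.4631 < 3.5000; at K = 10 it is 3.5705 ≥ 3.5000.
So the minimum punishment length is K = 10.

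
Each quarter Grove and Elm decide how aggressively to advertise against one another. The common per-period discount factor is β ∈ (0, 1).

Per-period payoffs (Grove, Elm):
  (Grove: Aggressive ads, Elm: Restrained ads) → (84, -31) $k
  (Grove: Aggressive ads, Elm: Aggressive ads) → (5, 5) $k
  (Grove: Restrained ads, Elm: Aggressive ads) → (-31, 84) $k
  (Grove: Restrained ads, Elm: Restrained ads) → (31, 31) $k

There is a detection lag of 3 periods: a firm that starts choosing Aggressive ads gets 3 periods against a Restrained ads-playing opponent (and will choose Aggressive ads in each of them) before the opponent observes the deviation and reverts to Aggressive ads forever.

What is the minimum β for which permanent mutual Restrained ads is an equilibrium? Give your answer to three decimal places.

0.875

A deviator earns 84 for 3 periods, then 5 forever; cooperating earns 31 forever. Multiplying the IC by (1−β):
31 ≥ 84(1−β^3) + 5β^3, so 79·β^3 ≥ 53 and β^3 ≥ 53/79.
β ≥ (53/79)^(1/3) ≈ 0.875.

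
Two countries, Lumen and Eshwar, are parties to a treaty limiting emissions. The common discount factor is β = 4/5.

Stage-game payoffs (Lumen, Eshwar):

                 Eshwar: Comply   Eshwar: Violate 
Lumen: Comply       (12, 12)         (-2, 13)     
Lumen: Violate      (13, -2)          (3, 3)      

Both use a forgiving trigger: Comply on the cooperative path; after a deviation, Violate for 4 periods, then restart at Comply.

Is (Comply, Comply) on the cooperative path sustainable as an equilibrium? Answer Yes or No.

Yes

A one-shot deviation gives 13 now, then 3 for 4 periods, then back to 12.
Gain from deviating: (13−12) today; loss: (12−3) in each of the next 4 periods.
No-deviation condition: (12−3)(β+…+β^4) ≥ 13−12, i.e. β+…+β^4 ≥ 1/9.
At β = 4/5: β+…+β^4 = 2.3616 ≥ 0.1111.
So cooperation is sustainable.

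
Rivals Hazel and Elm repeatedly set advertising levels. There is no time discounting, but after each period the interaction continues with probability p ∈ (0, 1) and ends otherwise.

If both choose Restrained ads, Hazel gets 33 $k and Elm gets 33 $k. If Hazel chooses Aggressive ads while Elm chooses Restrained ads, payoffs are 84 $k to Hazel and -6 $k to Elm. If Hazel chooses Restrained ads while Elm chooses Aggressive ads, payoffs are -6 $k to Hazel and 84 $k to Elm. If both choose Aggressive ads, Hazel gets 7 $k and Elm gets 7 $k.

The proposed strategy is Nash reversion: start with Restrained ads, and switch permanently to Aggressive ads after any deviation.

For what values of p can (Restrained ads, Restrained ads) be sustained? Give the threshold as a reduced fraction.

With no time discounting, the continuation probability p plays the role of the discount factor.
Grim-trigger IC: 33/(1−p) ≥ 84 + 7p/(1−p) ⇒ p ≥ (84−33)/(84−7) = 51/77.

51/77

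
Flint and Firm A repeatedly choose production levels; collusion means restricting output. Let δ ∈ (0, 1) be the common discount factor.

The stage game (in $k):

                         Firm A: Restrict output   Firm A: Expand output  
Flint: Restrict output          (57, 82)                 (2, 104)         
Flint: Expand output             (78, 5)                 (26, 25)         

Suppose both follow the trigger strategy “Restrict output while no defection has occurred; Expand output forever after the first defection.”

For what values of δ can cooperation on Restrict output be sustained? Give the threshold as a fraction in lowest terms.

21/52

Flint: cooperation gives 57 each period; deviation gives 78 once then 26 forever.
  57/(1−δ) ≥ 78 + 26δ/(1−δ) ⇒ δ ≥ 21/52.
Firm A: cooperation gives 82 each period; deviation gives 104 once then 25 forever.
  δ ≥ 22/79.
Both must hold, so the binding constraint is Flint's: δ ≥ 21/52.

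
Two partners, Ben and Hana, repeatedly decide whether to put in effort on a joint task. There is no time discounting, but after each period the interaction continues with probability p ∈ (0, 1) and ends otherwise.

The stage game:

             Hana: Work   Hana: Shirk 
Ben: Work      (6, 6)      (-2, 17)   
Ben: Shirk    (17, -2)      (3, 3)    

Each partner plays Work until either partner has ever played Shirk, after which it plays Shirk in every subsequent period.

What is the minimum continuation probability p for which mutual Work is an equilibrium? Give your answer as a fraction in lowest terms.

With no time discounting, the continuation probability p plays the role of the discount factor.
Grim-trigger IC: 6/(1−p) ≥ 17 + 3p/(1−p) ⇒ p ≥ (17−6)/(17−3) = 11/14.

11/14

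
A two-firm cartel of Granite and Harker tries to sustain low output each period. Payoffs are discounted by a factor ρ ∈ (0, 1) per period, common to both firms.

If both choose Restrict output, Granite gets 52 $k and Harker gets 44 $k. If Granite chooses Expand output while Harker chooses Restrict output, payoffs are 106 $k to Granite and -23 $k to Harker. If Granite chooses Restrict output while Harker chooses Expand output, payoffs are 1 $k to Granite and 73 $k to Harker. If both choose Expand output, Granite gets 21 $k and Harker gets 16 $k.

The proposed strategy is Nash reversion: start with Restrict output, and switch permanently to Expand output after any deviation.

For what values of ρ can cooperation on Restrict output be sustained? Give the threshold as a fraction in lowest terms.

54/85

Granite's threshold: (106−52)/(106−21) = 54/85.
Harker's threshold: (73−44)/(73−16) = 29/57.
54/85 > 29/57, so Granite binds and ρ* = 54/85.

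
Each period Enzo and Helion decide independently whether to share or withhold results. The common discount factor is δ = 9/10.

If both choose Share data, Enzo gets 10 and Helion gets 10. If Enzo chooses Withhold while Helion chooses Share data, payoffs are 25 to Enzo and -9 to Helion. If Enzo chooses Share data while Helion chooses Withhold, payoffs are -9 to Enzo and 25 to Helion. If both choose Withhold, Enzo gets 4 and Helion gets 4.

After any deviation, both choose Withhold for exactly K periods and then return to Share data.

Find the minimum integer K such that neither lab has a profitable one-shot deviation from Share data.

IC: δ(1−δ^K)/(1−δ) ≥ (25−10)/(10−4) = 5/2.
With δ = 9/10: need 1 − δ^K ≥ 5/2·(1−9/10)/(9/10), i.e. δ^K ≤ 0.7222.
Since (9/10)^3 = 0.7290 and (9/10)^4 = 0.6561, the smallest such K is 4.

4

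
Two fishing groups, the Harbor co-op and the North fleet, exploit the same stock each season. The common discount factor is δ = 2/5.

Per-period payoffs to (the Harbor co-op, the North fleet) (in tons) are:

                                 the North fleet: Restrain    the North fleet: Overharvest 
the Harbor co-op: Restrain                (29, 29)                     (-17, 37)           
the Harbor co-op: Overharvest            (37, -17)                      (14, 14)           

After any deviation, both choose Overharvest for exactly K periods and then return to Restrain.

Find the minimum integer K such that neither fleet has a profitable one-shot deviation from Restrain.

2

No profitable deviation requires (29−14)(δ+…+δ^K) ≥ 37−29, i.e. δ+…+δ^K ≥ 8/15 ≈ 0.5333.
With δ = 2/5, the partial sums are K=1: 0.4000, K=2: 0.5600.
K = 2 is the first length at which the sum reaches 0.5333.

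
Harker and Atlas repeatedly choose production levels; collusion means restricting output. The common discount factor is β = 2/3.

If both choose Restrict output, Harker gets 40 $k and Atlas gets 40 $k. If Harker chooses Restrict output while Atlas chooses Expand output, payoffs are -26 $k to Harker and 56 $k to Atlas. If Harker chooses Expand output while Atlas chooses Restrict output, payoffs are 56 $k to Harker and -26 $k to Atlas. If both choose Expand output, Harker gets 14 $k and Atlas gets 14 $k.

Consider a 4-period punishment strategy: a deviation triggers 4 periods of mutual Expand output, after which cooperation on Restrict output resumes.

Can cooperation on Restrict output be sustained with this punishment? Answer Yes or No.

Yes

IC: β+…+β^4 ≥ (56−40)/(40−14) = 8/13.
At β = 2/3: partial sum = 1.6049 ≥ 0.6154. Cooperation sustainable.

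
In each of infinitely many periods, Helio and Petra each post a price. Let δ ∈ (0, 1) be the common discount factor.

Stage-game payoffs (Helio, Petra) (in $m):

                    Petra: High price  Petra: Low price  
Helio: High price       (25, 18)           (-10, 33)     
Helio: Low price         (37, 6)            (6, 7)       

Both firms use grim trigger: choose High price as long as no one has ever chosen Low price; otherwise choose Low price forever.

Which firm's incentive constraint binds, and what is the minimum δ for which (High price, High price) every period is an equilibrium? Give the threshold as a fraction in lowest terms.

For Helio: deviation gain 37−25 = 12, per-period punishment loss 25−6 = 19. IC gives δ ≥ 12/31.
For Petra: gain 15, loss 11 per period, so δ ≥ 15/26.
The tighter constraint is Petra's, so cooperation needs δ ≥ 15/26.

Petra; δ ≥ 15/26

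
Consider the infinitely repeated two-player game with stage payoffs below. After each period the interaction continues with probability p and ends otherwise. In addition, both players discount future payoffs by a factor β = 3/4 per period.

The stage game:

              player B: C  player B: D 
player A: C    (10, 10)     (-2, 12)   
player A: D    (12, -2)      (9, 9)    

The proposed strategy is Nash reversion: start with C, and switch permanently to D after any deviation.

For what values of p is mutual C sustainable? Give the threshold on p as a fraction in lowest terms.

Expected continuation weight on next period's payoff is β·p = 3/4·p, which plays the role of the discount factor.
Cooperation requires 3/4·p ≥ (12−10)/(12−9) = 2/3, hence p ≥ 8/9.

8/9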